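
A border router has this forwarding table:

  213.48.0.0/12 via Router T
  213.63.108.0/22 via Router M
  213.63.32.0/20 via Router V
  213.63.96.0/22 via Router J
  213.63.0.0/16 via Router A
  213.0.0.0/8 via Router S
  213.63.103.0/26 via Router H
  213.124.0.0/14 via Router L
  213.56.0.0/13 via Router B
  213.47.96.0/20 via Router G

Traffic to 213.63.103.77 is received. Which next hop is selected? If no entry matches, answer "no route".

Routes whose prefix contains 213.63.103.77:
  213.0.0.0/8 (213.0.0.0 - 213.255.255.255) -> Router S
  213.48.0.0/12 (213.48.0.0 - 213.63.255.255) -> Router T
  213.56.0.0/13 (213.56.0.0 - 213.63.255.255) -> Router B
  213.63.0.0/16 (213.63.0.0 - 213.63.255.255) -> Router A
More-specific entries that do NOT match:
  213.63.103.0/26 (213.63.103.0 - 213.63.103.63) does not contain 213.63.103.77
  213.63.108.0/22 (213.63.108.0 - 213.63.111.255) does not contain 213.63.103.77
  213.63.96.0/22 (213.63.96.0 - 213.63.99.255) does not contain 213.63.103.77
  213.63.32.0/20 (213.63.32.0 - 213.63.47.255) does not contain 213.63.103.77
  213.47.96.0/20 (213.47.96.0 - 213.47.111.255) does not contain 213.63.103.77
Longest matching prefix is /16 -> next hop Router A.

Router A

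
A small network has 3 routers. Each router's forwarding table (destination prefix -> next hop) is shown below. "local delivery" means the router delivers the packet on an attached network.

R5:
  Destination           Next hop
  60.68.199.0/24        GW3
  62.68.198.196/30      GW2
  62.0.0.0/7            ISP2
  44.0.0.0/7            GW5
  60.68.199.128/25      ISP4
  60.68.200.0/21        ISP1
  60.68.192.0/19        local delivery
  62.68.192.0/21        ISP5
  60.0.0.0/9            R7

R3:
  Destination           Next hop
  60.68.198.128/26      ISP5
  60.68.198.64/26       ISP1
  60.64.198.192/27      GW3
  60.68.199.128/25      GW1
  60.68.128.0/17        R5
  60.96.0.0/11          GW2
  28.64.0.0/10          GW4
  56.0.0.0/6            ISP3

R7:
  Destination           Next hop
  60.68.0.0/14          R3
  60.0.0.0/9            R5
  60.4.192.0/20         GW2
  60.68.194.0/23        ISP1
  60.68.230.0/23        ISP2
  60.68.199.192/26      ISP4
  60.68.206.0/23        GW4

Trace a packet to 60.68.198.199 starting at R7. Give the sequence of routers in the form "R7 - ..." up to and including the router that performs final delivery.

At R7: longest match for 60.68.198.199 is 60.68.0.0/14 -> R3
At R3: longest match for 60.68.198.199 is 60.68.128.0/17 -> R5
At R5: longest match for 60.68.198.199 is 60.68.192.0/19 -> local delivery

R7 - R3 - R5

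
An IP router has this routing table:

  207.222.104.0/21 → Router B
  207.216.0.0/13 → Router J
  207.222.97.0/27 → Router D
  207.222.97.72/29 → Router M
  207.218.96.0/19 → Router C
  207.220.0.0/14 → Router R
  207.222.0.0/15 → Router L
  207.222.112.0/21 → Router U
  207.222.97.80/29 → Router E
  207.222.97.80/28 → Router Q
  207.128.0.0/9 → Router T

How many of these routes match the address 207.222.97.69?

4

Prefixes containing 207.222.97.69:
  207.128.0.0/9 (207.128.0.0 - 207.255.255.255)
  207.216.0.0/13 (207.216.0.0 - 207.223.255.255)
  207.220.0.0/14 (207.220.0.0 - 207.223.255.255)
  207.222.0.0/15 (207.222.0.0 - 207.223.255.255)
Total matching entries: 4.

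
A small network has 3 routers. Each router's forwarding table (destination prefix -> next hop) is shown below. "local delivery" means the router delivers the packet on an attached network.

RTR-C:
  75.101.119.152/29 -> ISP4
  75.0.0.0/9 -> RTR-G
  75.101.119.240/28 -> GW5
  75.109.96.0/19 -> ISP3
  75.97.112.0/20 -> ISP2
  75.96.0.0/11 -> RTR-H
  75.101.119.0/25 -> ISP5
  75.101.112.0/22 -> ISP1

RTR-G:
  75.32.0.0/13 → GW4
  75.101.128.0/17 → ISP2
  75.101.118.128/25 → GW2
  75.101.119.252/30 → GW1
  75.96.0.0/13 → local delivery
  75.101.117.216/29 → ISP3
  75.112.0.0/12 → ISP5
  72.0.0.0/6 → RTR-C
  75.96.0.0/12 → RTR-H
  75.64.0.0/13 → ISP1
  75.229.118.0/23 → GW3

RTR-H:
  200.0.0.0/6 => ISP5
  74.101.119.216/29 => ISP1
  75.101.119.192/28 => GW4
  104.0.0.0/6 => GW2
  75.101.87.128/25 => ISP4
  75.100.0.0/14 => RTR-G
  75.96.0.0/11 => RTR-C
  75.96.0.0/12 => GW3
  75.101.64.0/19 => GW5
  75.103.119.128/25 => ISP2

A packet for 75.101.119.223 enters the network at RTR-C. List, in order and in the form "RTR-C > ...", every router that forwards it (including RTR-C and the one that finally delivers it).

RTR-C > RTR-H > RTR-G

At RTR-C: longest match for 75.101.119.223 is 75.96.0.0/11 -> RTR-H
At RTR-H: longest match for 75.101.119.223 is 75.100.0.0/14 -> RTR-G
At RTR-G: longest match for 75.101.119.223 is 75.96.0.0/13 -> local delivery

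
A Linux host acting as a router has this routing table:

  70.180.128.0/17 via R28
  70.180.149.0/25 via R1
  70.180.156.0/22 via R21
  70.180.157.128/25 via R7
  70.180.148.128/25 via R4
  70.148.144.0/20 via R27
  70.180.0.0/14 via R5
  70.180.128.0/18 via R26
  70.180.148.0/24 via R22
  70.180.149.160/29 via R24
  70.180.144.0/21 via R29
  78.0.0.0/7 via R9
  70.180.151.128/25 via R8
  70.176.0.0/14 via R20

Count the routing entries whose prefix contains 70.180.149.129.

Prefixes containing 70.180.149.129:
  70.180.0.0/14 (70.180.0.0 - 70.183.255.255)
  70.180.128.0/17 (70.180.128.0 - 70.180.255.255)
  70.180.128.0/18 (70.180.128.0 - 70.180.191.255)
  70.180.144.0/21 (70.180.144.0 - 70.180.151.255)
Total matching entries: 4.

4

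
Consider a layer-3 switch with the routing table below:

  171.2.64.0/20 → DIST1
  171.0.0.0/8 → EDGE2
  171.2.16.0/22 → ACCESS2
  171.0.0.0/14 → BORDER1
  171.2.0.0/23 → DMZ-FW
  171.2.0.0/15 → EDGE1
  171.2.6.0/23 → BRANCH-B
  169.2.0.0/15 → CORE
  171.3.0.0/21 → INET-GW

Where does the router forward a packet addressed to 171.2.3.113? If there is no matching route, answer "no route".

EDGE1

Routes whose prefix contains 171.2.3.113:
  171.0.0.0/8 (171.0.0.0 - 171.255.255.255) -> EDGE2
  171.0.0.0/14 (171.0.0.0 - 171.3.255.255) -> BORDER1
  171.2.0.0/15 (171.2.0.0 - 171.3.255.255) -> EDGE1
More-specific entries that do NOT match:
  171.2.0.0/23 (171.2.0.0 - 171.2.1.255) does not contain 171.2.3.113
  171.2.6.0/23 (171.2.6.0 - 171.2.7.255) does not contain 171.2.3.113
  171.2.16.0/22 (171.2.16.0 - 171.2.19.255) does not contain 171.2.3.113
  171.3.0.0/21 (171.3.0.0 - 171.3.7.255) does not contain 171.2.3.113
  171.2.64.0/20 (171.2.64.0 - 171.2.79.255) does not contain 171.2.3.113
Longest matching prefix is /15 -> next hop EDGE1.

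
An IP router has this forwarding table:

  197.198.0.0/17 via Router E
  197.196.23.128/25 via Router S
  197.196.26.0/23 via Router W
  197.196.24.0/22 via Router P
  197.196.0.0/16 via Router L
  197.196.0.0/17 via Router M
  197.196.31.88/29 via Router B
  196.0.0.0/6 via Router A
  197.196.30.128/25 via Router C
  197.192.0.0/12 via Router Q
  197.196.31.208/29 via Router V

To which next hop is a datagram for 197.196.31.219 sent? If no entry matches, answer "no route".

Router M

Routes whose prefix contains 197.196.31.219:
  196.0.0.0/6 (196.0.0.0 - 199.255.255.255) -> Router A
  197.192.0.0/12 (197.192.0.0 - 197.207.255.255) -> Router Q
  197.196.0.0/16 (197.196.0.0 - 197.196.255.255) -> Router L
  197.196.0.0/17 (197.196.0.0 - 197.196.127.255) -> Router M
More-specific entries that do NOT match:
  197.196.31.88/29 (197.196.31.88 - 197.196.31.95) does not contain 197.196.31.219
  197.196.31.208/29 (197.196.31.208 - 197.196.31.215) does not contain 197.196.31.219
  197.196.23.128/25 (197.196.23.128 - 197.196.23.255) does not contain 197.196.31.219
  197.196.30.128/25 (197.196.30.128 - 197.196.30.255) does not contain 197.196.31.219
  197.196.26.0/23 (197.196.26.0 - 197.196.27.255) does not contain 197.196.31.219
  197.196.24.0/22 (197.196.24.0 - 197.196.27.255) does not contain 197.196.31.219
Longest matching prefix is /17 -> next hop Router M.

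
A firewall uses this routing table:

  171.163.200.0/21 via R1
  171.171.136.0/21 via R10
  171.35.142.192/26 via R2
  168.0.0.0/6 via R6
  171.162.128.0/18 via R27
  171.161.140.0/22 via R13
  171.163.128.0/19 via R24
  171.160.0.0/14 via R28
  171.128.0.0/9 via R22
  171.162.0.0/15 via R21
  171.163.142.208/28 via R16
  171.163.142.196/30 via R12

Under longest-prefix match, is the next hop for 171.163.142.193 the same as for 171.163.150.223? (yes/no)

171.163.142.193: longest match 171.163.128.0/19 -> R24
171.163.150.223: longest match 171.163.128.0/19 -> R24

yes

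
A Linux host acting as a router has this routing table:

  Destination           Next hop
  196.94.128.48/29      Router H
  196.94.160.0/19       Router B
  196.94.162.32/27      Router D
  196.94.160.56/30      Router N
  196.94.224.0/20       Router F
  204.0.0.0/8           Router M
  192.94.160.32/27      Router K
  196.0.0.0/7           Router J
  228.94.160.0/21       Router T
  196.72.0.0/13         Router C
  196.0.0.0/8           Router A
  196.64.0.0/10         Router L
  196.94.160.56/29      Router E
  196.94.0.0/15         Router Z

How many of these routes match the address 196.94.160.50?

5

Prefixes containing 196.94.160.50:
  196.0.0.0/7 (196.0.0.0 - 197.255.255.255)
  196.0.0.0/8 (196.0.0.0 - 196.255.255.255)
  196.64.0.0/10 (196.64.0.0 - 196.127.255.255)
  196.94.0.0/15 (196.94.0.0 - 196.95.255.255)
  196.94.160.0/19 (196.94.160.0 - 196.94.191.255)
Total matching entries: 5.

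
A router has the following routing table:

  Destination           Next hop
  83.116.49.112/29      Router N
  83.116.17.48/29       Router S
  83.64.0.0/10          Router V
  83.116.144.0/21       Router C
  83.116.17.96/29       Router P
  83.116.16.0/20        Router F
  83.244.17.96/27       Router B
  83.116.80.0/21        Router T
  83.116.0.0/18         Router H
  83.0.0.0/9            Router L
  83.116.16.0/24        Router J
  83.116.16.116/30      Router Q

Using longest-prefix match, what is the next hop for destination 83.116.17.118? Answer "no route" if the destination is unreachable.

Routes whose prefix contains 83.116.17.118:
  83.0.0.0/9 (83.0.0.0 - 83.127.255.255) -> Router L
  83.64.0.0/10 (83.64.0.0 - 83.127.255.255) -> Router V
  83.116.0.0/18 (83.116.0.0 - 83.116.63.255) -> Router H
  83.116.16.0/20 (83.116.16.0 - 83.116.31.255) -> Router F
More-specific entries that do NOT match:
  83.116.16.116/30 (83.116.16.116 - 83.116.16.119) does not contain 83.116.17.118
  83.116.49.112/29 (83.116.49.112 - 83.116.49.119) does not contain 83.116.17.118
  83.116.17.48/29 (83.116.17.48 - 83.116.17.55) does not contain 83.116.17.118
  83.116.17.96/29 (83.116.17.96 - 83.116.17.103) does not contain 83.116.17.118
  83.244.17.96/27 (83.244.17.96 - 83.244.17.127) does not contain 83.116.17.118
  83.116.16.0/24 (83.116.16.0 - 83.116.16.255) does not contain 83.116.17.118
  83.116.144.0/21 (83.116.144.0 - 83.116.151.255) does not contain 83.116.17.118
  83.116.80.0/21 (83.116.80.0 - 83.116.87.255) does not contain 83.116.17.118
Longest matching prefix is /20 -> next hop Router F.

Router F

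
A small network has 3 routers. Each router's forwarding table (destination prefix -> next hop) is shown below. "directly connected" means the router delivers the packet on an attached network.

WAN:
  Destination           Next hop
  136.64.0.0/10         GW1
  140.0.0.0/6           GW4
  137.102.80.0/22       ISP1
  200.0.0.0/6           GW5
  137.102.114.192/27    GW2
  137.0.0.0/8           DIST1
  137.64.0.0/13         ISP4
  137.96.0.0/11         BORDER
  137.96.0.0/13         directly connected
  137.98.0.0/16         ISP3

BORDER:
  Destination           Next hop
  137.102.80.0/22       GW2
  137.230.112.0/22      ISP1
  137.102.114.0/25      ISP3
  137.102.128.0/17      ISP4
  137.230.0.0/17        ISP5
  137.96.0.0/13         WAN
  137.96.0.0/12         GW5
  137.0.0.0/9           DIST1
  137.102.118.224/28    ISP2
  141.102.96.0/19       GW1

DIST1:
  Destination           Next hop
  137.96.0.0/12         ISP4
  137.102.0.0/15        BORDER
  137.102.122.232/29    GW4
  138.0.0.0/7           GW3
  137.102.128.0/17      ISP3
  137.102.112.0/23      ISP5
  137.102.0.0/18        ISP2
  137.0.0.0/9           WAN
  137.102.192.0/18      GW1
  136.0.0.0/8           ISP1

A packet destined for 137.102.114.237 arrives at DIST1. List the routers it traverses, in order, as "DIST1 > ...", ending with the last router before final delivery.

At DIST1: longest match for 137.102.114.237 is 137.102.0.0/15 -> BORDER
At BORDER: longest match for 137.102.114.237 is 137.96.0.0/13 -> WAN
At WAN: longest match for 137.102.114.237 is 137.96.0.0/13 -> directly connected

DIST1 > BORDER > WAN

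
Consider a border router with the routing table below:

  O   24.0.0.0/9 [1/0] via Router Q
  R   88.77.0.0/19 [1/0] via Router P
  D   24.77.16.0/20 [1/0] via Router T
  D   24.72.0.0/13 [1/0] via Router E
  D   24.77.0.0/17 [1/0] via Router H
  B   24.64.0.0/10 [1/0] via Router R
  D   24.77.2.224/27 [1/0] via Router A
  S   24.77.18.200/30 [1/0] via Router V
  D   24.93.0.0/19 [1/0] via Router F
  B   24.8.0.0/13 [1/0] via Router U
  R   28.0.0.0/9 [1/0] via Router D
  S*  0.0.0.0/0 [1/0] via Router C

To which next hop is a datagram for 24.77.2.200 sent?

Routes whose prefix contains 24.77.2.200:
  0.0.0.0/0 (default, matches everything) -> Router C
  24.0.0.0/9 (24.0.0.0 - 24.127.255.255) -> Router Q
  24.64.0.0/10 (24.64.0.0 - 24.127.255.255) -> Router R
  24.72.0.0/13 (24.72.0.0 - 24.79.255.255) -> Router E
  24.77.0.0/17 (24.77.0.0 - 24.77.127.255) -> Router H
More-specific entries that do NOT match:
  24.77.18.200/30 (24.77.18.200 - 24.77.18.203) does not contain 24.77.2.200
  24.77.2.224/27 (24.77.2.224 - 24.77.2.255) does not contain 24.77.2.200
  24.77.16.0/20 (24.77.16.0 - 24.77.31.255) does not contain 24.77.2.200
  88.77.0.0/19 (88.77.0.0 - 88.77.31.255) does not contain 24.77.2.200
  24.93.0.0/19 (24.93.0.0 - 24.93.31.255) does not contain 24.77.2.200
Longest matching prefix is /17 -> next hop Router H.

Router H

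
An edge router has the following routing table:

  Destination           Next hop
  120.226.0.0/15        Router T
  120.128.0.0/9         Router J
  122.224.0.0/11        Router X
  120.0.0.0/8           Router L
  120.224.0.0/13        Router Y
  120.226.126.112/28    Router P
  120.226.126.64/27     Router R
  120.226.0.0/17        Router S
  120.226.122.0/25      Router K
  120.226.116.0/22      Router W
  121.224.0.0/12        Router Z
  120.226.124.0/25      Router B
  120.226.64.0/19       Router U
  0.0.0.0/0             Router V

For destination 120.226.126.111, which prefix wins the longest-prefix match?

Entries matching 120.226.126.111:
  0.0.0.0/0 (default, matches everything)
  120.0.0.0/8 (120.0.0.0 - 120.255.255.255)
  120.128.0.0/9 (120.128.0.0 - 120.255.255.255)
  120.224.0.0/13 (120.224.0.0 - 120.231.255.255)
  120.226.0.0/15 (120.226.0.0 - 120.227.255.255)
  120.226.0.0/17 (120.226.0.0 - 120.226.127.255)
Most specific is 120.226.0.0/17.

120.226.0.0/17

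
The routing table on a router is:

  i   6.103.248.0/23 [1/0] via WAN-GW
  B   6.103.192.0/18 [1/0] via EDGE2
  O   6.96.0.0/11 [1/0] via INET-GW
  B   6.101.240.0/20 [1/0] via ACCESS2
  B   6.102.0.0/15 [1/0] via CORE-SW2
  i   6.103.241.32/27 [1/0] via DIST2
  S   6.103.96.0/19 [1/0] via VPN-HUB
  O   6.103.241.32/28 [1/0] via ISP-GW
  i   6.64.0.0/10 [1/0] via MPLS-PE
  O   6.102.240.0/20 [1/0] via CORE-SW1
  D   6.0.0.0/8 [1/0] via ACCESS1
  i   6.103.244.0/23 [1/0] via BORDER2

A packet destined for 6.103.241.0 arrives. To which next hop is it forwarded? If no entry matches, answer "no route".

Routes whose prefix contains 6.103.241.0:
  6.0.0.0/8 (6.0.0.0 - 6.255.255.255) -> ACCESS1
  6.64.0.0/10 (6.64.0.0 - 6.127.255.255) -> MPLS-PE
  6.96.0.0/11 (6.96.0.0 - 6.127.255.255) -> INET-GW
  6.102.0.0/15 (6.102.0.0 - 6.103.255.255) -> CORE-SW2
  6.103.192.0/18 (6.103.192.0 - 6.103.255.255) -> EDGE2
More-specific entries that do NOT match:
  6.103.241.32/28 (6.103.241.32 - 6.103.241.47) does not contain 6.103.241.0
  6.103.241.32/27 (6.103.241.32 - 6.103.241.63) does not contain 6.103.241.0
  6.103.248.0/23 (6.103.248.0 - 6.103.249.255) does not contain 6.103.241.0
  6.103.244.0/23 (6.103.244.0 - 6.103.245.255) does not contain 6.103.241.0
  6.101.240.0/20 (6.101.240.0 - 6.101.255.255) does not contain 6.103.241.0
  6.102.240.0/20 (6.102.240.0 - 6.102.255.255) does not contain 6.103.241.0
  6.103.96.0/19 (6.103.96.0 - 6.103.127.255) does not contain 6.103.241.0
Longest matching prefix is /18 -> next hop EDGE2.

EDGE2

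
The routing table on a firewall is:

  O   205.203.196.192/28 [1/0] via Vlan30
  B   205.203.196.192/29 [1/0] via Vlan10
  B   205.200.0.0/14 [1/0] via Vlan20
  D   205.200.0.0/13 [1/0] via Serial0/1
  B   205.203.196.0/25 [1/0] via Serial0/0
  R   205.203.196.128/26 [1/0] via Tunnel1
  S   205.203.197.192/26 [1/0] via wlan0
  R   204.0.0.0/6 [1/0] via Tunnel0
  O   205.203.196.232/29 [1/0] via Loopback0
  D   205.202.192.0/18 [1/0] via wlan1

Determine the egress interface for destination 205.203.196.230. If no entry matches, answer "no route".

Routes whose prefix contains 205.203.196.230:
  204.0.0.0/6 (204.0.0.0 - 207.255.255.255) -> Tunnel0
  205.200.0.0/13 (205.200.0.0 - 205.207.255.255) -> Serial0/1
  205.200.0.0/14 (205.200.0.0 - 205.203.255.255) -> Vlan20
More-specific entries that do NOT match:
  205.203.196.192/29 (205.203.196.192 - 205.203.196.199) does not contain 205.203.196.230
  205.203.196.232/29 (205.203.196.232 - 205.203.196.239) does not contain 205.203.196.230
  205.203.196.192/28 (205.203.196.192 - 205.203.196.207) does not contain 205.203.196.230
  205.203.196.128/26 (205.203.196.128 - 205.203.196.191) does not contain 205.203.196.230
  205.203.197.192/26 (205.203.197.192 - 205.203.197.255) does not contain 205.203.196.230
  205.203.196.0/25 (205.203.196.0 - 205.203.196.127) does not contain 205.203.196.230
  205.202.192.0/18 (205.202.192.0 - 205.202.255.255) does not contain 205.203.196.230
Longest matching prefix is /14 -> interface Vlan20.

Vlan20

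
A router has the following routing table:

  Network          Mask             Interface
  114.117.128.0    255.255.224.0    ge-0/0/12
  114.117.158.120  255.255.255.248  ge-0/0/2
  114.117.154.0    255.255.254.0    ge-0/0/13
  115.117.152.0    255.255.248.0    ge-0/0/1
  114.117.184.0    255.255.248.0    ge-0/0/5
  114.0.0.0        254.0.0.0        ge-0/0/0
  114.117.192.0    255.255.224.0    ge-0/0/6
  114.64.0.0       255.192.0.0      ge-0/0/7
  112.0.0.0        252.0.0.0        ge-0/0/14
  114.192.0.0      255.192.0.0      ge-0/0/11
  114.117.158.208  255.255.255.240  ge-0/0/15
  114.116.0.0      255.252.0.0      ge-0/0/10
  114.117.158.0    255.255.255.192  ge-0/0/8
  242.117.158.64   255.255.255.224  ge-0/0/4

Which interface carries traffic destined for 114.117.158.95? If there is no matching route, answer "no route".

ge-0/0/12

Routes whose prefix contains 114.117.158.95:
  112.0.0.0/6 (112.0.0.0 - 115.255.255.255) -> ge-0/0/14
  114.0.0.0/7 (114.0.0.0 - 115.255.255.255) -> ge-0/0/0
  114.64.0.0/10 (114.64.0.0 - 114.127.255.255) -> ge-0/0/7
  114.116.0.0/14 (114.116.0.0 - 114.119.255.255) -> ge-0/0/10
  114.117.128.0/19 (114.117.128.0 - 114.117.159.255) -> ge-0/0/12
More-specific entries that do NOT match:
  114.117.158.120/29 (114.117.158.120 - 114.117.158.127) does not contain 114.117.158.95
  114.117.158.208/28 (114.117.158.208 - 114.117.158.223) does not contain 114.117.158.95
  242.117.158.64/27 (242.117.158.64 - 242.117.158.95) does not contain 114.117.158.95
  114.117.158.0/26 (114.117.158.0 - 114.117.158.63) does not contain 114.117.158.95
  114.117.154.0/23 (114.117.154.0 - 114.117.155.255) does not contain 114.117.158.95
  115.117.152.0/21 (115.117.152.0 - 115.117.159.255) does not contain 114.117.158.95
  114.117.184.0/21 (114.117.184.0 - 114.117.191.255) does not contain 114.117.158.95
Longest matching prefix is /19 -> interface ge-0/0/12.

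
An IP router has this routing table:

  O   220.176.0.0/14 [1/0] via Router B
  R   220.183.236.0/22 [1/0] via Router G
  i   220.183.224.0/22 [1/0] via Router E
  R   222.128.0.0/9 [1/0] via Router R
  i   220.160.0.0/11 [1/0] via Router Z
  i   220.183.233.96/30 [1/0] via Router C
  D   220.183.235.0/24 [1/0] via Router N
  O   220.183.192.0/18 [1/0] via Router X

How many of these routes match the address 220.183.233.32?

Prefixes containing 220.183.233.32:
  220.160.0.0/11 (220.160.0.0 - 220.191.255.255)
  220.183.192.0/18 (220.183.192.0 - 220.183.255.255)
Total matching entries: 2.

2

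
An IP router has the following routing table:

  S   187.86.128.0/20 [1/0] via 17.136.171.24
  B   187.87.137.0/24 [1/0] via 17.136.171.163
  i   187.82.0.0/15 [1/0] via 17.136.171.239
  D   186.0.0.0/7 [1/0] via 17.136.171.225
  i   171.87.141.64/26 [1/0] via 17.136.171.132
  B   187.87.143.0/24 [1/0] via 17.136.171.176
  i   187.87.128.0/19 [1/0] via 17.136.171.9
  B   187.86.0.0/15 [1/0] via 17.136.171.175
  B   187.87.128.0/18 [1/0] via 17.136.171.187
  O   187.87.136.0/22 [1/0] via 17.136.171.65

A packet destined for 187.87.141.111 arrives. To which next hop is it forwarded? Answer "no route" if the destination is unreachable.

17.136.171.9

Routes whose prefix contains 187.87.141.111:
  186.0.0.0/7 (186.0.0.0 - 187.255.255.255) -> 17.136.171.225
  187.86.0.0/15 (187.86.0.0 - 187.87.255.255) -> 17.136.171.175
  187.87.128.0/18 (187.87.128.0 - 187.87.191.255) -> 17.136.171.187
  187.87.128.0/19 (187.87.128.0 - 187.87.159.255) -> 17.136.171.9
More-specific entries that do NOT match:
  171.87.141.64/26 (171.87.141.64 - 171.87.141.127) does not contain 187.87.141.111
  187.87.137.0/24 (187.87.137.0 - 187.87.137.255) does not contain 187.87.141.111
  187.87.143.0/24 (187.87.143.0 - 187.87.143.255) does not contain 187.87.141.111
  187.87.136.0/22 (187.87.136.0 - 187.87.139.255) does not contain 187.87.141.111
  187.86.128.0/20 (187.86.128.0 - 187.86.143.255) does not contain 187.87.141.111
Longest matching prefix is /19 -> next hop 17.136.171.9.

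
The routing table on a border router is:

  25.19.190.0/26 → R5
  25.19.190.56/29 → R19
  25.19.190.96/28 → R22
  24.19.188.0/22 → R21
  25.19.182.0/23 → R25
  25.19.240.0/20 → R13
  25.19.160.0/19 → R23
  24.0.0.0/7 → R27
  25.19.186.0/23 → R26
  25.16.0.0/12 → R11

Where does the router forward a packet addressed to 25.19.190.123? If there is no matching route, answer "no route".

R23

Routes whose prefix contains 25.19.190.123:
  24.0.0.0/7 (24.0.0.0 - 25.255.255.255) -> R27
  25.16.0.0/12 (25.16.0.0 - 25.31.255.255) -> R11
  25.19.160.0/19 (25.19.160.0 - 25.19.191.255) -> R23
More-specific entries that do NOT match:
  25.19.190.56/29 (25.19.190.56 - 25.19.190.63) does not contain 25.19.190.123
  25.19.190.96/28 (25.19.190.96 - 25.19.190.111) does not contain 25.19.190.123
  25.19.190.0/26 (25.19.190.0 - 25.19.190.63) does not contain 25.19.190.123
  25.19.182.0/23 (25.19.182.0 - 25.19.183.255) does not contain 25.19.190.123
  25.19.186.0/23 (25.19.186.0 - 25.19.187.255) does not contain 25.19.190.123
  24.19.188.0/22 (24.19.188.0 - 24.19.191.255) does not contain 25.19.190.123
  25.19.240.0/20 (25.19.240.0 - 25.19.255.255) does not contain 25.19.190.123
Longest matching prefix is /19 -> next hop R23.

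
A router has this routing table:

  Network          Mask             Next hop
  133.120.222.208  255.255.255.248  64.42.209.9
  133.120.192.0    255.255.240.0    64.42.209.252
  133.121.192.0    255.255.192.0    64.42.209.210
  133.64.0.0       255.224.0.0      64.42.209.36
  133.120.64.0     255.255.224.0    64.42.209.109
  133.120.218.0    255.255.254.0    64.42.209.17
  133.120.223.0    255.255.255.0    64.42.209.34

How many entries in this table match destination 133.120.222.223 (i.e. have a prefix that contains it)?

No listed prefix contains 133.120.222.223.
Total matching entries: 0.

0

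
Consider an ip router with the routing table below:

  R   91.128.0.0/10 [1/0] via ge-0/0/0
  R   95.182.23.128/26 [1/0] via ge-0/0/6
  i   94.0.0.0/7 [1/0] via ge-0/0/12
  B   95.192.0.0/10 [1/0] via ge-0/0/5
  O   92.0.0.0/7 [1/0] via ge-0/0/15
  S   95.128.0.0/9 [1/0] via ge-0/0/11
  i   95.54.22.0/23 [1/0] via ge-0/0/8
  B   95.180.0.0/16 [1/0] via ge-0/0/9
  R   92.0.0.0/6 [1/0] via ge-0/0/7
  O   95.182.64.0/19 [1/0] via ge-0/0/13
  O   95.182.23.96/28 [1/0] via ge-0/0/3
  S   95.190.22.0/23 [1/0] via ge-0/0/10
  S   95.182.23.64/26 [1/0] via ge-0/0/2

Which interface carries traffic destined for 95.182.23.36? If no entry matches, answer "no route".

ge-0/0/11

Routes whose prefix contains 95.182.23.36:
  92.0.0.0/6 (92.0.0.0 - 95.255.255.255) -> ge-0/0/7
  94.0.0.0/7 (94.0.0.0 - 95.255.255.255) -> ge-0/0/12
  95.128.0.0/9 (95.128.0.0 - 95.255.255.255) -> ge-0/0/11
More-specific entries that do NOT match:
  95.182.23.96/28 (95.182.23.96 - 95.182.23.111) does not contain 95.182.23.36
  95.182.23.128/26 (95.182.23.128 - 95.182.23.191) does not contain 95.182.23.36
  95.182.23.64/26 (95.182.23.64 - 95.182.23.127) does not contain 95.182.23.36
  95.54.22.0/23 (95.54.22.0 - 95.54.23.255) does not contain 95.182.23.36
  95.190.22.0/23 (95.190.22.0 - 95.190.23.255) does not contain 95.182.23.36
  95.182.64.0/19 (95.182.64.0 - 95.182.95.255) does not contain 95.182.23.36
  95.180.0.0/16 (95.180.0.0 - 95.180.255.255) does not contain 95.182.23.36
  91.128.0.0/10 (91.128.0.0 - 91.191.255.255) does not contain 95.182.23.36
  95.192.0.0/10 (95.192.0.0 - 95.255.255.255) does not contain 95.182.23.36
Longest matching prefix is /9 -> interface ge-0/0/11.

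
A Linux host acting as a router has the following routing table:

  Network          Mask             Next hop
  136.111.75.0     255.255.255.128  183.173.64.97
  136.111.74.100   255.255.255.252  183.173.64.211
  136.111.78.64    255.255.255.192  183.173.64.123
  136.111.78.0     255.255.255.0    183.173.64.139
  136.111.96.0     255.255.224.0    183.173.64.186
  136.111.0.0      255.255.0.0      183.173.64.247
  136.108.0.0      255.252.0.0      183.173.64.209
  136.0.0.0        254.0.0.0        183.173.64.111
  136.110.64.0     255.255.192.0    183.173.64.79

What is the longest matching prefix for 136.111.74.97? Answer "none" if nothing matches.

136.111.0.0/16

Entries matching 136.111.74.97:
  136.0.0.0/7 (136.0.0.0 - 137.255.255.255)
  136.108.0.0/14 (136.108.0.0 - 136.111.255.255)
  136.111.0.0/16 (136.111.0.0 - 136.111.255.255)
Most specific is 136.111.0.0/16.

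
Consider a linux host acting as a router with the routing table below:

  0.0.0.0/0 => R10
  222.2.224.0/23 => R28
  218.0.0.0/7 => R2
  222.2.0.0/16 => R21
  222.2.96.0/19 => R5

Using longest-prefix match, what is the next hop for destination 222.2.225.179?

R28

Routes whose prefix contains 222.2.225.179:
  0.0.0.0/0 (default, matches everything) -> R10
  222.2.0.0/16 (222.2.0.0 - 222.2.255.255) -> R21
  222.2.224.0/23 (222.2.224.0 - 222.2.225.255) -> R28
Longest matching prefix is /23 -> next hop R28.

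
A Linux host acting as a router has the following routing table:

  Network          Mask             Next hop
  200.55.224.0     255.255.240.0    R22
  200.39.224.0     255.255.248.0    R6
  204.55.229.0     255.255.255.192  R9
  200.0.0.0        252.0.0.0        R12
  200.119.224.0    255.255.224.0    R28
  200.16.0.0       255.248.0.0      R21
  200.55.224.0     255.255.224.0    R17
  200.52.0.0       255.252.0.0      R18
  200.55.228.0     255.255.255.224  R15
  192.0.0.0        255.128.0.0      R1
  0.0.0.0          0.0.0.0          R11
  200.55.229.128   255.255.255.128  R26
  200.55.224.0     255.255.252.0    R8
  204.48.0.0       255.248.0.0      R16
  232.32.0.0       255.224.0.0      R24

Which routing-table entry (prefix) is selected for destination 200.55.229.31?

Entries matching 200.55.229.31:
  0.0.0.0/0 (default, matches everything)
  200.0.0.0/6 (200.0.0.0 - 203.255.255.255)
  200.52.0.0/14 (200.52.0.0 - 200.55.255.255)
  200.55.224.0/19 (200.55.224.0 - 200.55.255.255)
  200.55.224.0/20 (200.55.224.0 - 200.55.239.255)
Most specific is 200.55.224.0/20.

200.55.224.0/20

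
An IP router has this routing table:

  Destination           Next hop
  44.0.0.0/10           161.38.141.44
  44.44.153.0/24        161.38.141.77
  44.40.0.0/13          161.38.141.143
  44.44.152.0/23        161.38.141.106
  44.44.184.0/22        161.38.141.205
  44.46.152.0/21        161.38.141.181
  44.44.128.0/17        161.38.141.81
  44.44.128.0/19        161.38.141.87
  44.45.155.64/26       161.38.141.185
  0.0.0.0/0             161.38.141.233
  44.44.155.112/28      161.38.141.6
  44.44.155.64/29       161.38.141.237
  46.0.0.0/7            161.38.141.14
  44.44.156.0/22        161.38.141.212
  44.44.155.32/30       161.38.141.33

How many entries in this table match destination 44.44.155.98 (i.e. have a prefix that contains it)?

5

Prefixes containing 44.44.155.98:
  0.0.0.0/0 (default, matches everything)
  44.0.0.0/10 (44.0.0.0 - 44.63.255.255)
  44.40.0.0/13 (44.40.0.0 - 44.47.255.255)
  44.44.128.0/17 (44.44.128.0 - 44.44.255.255)
  44.44.128.0/19 (44.44.128.0 - 44.44.159.255)
Total matching entries: 5.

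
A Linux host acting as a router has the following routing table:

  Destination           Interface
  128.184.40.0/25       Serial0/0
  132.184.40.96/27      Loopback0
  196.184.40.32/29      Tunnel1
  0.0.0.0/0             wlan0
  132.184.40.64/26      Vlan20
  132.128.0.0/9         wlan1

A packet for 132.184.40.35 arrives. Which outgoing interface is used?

Routes whose prefix contains 132.184.40.35:
  0.0.0.0/0 (default, matches everything) -> wlan0
  132.128.0.0/9 (132.128.0.0 - 132.255.255.255) -> wlan1
More-specific entries that do NOT match:
  196.184.40.32/29 (196.184.40.32 - 196.184.40.39) does not contain 132.184.40.35
  132.184.40.96/27 (132.184.40.96 - 132.184.40.127) does not contain 132.184.40.35
  132.184.40.64/26 (132.184.40.64 - 132.184.40.127) does not contain 132.184.40.35
  128.184.40.0/25 (128.184.40.0 - 128.184.40.127) does not contain 132.184.40.35
Longest matching prefix is /9 -> interface wlan1.

wlan1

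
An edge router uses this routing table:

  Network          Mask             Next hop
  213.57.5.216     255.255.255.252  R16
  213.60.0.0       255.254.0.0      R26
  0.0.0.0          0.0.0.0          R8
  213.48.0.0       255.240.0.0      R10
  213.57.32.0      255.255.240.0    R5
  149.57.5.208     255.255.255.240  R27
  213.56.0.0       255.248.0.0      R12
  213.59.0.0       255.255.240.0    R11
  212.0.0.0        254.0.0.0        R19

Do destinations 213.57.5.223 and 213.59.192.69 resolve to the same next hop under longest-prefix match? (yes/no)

213.57.5.223: longest match 213.56.0.0/13 -> R12
213.59.192.69: longest match 213.56.0.0/13 -> R12

yes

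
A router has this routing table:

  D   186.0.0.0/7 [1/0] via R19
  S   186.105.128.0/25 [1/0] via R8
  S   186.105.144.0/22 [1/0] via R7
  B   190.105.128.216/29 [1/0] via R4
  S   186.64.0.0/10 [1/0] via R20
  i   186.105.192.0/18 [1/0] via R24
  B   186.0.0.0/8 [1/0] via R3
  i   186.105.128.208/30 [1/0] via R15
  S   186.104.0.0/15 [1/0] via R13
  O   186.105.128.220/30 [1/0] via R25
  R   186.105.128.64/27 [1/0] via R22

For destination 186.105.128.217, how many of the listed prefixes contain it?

Prefixes containing 186.105.128.217:
  186.0.0.0/7 (186.0.0.0 - 187.255.255.255)
  186.0.0.0/8 (186.0.0.0 - 186.255.255.255)
  186.64.0.0/10 (186.64.0.0 - 186.127.255.255)
  186.104.0.0/15 (186.104.0.0 - 186.105.255.255)
Total matching entries: 4.

4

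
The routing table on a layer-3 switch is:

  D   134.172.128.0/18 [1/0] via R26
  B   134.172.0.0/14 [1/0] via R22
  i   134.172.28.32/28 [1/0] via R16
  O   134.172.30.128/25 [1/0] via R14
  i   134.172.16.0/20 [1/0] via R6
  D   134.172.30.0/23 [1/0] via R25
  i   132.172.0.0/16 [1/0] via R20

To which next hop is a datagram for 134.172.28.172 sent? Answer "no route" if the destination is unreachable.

Routes whose prefix contains 134.172.28.172:
  134.172.0.0/14 (134.172.0.0 - 134.175.255.255) -> R22
  134.172.16.0/20 (134.172.16.0 - 134.172.31.255) -> R6
More-specific entries that do NOT match:
  134.172.28.32/28 (134.172.28.32 - 134.172.28.47) does not contain 134.172.28.172
  134.172.30.128/25 (134.172.30.128 - 134.172.30.255) does not contain 134.172.28.172
  134.172.30.0/23 (134.172.30.0 - 134.172.31.255) does not contain 134.172.28.172
Longest matching prefix is /20 -> next hop R6.

R6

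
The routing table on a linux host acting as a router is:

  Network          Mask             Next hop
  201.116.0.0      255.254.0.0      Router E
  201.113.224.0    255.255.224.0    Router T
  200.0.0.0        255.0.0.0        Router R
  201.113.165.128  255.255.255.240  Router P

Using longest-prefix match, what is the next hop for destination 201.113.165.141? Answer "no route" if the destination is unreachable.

Router P

Routes whose prefix contains 201.113.165.141:
  201.113.165.128/28 (201.113.165.128 - 201.113.165.143) -> Router P
Longest matching prefix is /28 -> next hop Router P.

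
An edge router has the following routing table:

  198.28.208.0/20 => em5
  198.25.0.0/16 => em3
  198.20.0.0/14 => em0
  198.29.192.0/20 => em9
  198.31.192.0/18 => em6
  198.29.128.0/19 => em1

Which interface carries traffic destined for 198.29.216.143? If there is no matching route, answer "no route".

no route

No entry's prefix contains 198.29.216.143; there is no default route.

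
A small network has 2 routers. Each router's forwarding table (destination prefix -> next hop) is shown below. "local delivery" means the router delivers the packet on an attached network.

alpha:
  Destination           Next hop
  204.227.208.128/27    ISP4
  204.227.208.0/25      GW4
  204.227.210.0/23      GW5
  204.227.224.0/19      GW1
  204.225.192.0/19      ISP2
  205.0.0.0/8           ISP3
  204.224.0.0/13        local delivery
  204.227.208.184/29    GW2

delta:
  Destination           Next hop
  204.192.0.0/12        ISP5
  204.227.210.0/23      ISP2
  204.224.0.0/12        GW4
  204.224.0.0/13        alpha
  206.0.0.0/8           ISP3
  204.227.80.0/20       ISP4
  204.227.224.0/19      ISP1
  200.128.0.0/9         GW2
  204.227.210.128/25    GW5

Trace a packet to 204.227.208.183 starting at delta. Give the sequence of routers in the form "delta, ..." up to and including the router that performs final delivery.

At delta: longest match for 204.227.208.183 is 204.224.0.0/13 -> alpha
At alpha: longest match for 204.227.208.183 is 204.224.0.0/13 -> local delivery

delta, alpha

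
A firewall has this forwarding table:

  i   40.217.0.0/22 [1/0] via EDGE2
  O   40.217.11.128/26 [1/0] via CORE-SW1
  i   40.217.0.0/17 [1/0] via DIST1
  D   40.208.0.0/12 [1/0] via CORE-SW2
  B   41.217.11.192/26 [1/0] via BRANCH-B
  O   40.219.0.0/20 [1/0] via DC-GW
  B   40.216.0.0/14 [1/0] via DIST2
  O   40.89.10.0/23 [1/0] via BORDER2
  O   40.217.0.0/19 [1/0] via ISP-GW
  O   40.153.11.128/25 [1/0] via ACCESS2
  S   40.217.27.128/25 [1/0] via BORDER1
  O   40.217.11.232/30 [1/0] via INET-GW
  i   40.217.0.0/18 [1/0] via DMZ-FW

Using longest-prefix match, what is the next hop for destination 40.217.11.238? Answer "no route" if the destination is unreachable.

ISP-GW

Routes whose prefix contains 40.217.11.238:
  40.208.0.0/12 (40.208.0.0 - 40.223.255.255) -> CORE-SW2
  40.216.0.0/14 (40.216.0.0 - 40.219.255.255) -> DIST2
  40.217.0.0/17 (40.217.0.0 - 40.217.127.255) -> DIST1
  40.217.0.0/18 (40.217.0.0 - 40.217.63.255) -> DMZ-FW
  40.217.0.0/19 (40.217.0.0 - 40.217.31.255) -> ISP-GW
More-specific entries that do NOT match:
  40.217.11.232/30 (40.217.11.232 - 40.217.11.235) does not contain 40.217.11.238
  40.217.11.128/26 (40.217.11.128 - 40.217.11.191) does not contain 40.217.11.238
  41.217.11.192/26 (41.217.11.192 - 41.217.11.255) does not contain 40.217.11.238
  40.153.11.128/25 (40.153.11.128 - 40.153.11.255) does not contain 40.217.11.238
  40.217.27.128/25 (40.217.27.128 - 40.217.27.255) does not contain 40.217.11.238
  40.89.10.0/23 (40.89.10.0 - 40.89.11.255) does not contain 40.217.11.238
  40.217.0.0/22 (40.217.0.0 - 40.217.3.255) does not contain 40.217.11.238
  40.219.0.0/20 (40.219.0.0 - 40.219.15.255) does not contain 40.217.11.238
Longest matching prefix is /19 -> next hop ISP-GW.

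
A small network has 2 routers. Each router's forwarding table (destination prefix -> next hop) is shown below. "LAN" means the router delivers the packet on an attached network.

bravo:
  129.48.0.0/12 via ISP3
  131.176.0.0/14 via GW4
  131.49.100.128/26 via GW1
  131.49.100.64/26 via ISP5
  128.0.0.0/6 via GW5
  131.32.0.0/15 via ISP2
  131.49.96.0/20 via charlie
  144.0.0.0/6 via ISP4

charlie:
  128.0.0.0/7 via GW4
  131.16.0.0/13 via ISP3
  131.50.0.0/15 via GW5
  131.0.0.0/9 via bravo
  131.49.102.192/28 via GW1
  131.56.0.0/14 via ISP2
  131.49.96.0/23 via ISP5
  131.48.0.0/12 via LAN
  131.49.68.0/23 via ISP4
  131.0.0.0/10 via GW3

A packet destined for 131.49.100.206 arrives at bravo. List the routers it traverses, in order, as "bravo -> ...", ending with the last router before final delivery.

bravo -> charlie

At bravo: longest match for 131.49.100.206 is 131.49.96.0/20 -> charlie
At charlie: longest match for 131.49.100.206 is 131.48.0.0/12 -> LAN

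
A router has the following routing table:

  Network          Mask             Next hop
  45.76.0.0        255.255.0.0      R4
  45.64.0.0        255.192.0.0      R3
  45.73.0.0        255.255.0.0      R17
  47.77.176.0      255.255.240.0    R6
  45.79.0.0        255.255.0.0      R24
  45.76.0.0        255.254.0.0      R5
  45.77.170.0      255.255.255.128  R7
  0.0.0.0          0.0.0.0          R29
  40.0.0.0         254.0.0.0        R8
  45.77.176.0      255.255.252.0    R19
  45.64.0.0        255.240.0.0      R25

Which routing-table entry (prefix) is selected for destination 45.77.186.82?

45.76.0.0/15

Entries matching 45.77.186.82:
  0.0.0.0/0 (default, matches everything)
  45.64.0.0/10 (45.64.0.0 - 45.127.255.255)
  45.64.0.0/12 (45.64.0.0 - 45.79.255.255)
  45.76.0.0/15 (45.76.0.0 - 45.77.255.255)
Most specific is 45.76.0.0/15.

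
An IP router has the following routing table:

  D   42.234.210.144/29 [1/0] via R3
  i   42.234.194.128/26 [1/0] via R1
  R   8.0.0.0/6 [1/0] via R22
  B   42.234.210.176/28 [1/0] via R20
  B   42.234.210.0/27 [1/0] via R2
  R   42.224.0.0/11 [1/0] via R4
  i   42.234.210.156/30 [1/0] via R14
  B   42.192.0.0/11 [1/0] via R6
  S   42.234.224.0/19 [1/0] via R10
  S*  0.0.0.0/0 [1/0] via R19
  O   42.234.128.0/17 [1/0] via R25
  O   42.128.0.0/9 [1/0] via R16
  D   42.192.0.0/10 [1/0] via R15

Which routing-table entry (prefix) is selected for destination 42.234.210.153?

Entries matching 42.234.210.153:
  0.0.0.0/0 (default, matches everything)
  42.128.0.0/9 (42.128.0.0 - 42.255.255.255)
  42.192.0.0/10 (42.192.0.0 - 42.255.255.255)
  42.224.0.0/11 (42.224.0.0 - 42.255.255.255)
  42.234.128.0/17 (42.234.128.0 - 42.234.255.255)
Most specific is 42.234.128.0/17.

42.234.128.0/17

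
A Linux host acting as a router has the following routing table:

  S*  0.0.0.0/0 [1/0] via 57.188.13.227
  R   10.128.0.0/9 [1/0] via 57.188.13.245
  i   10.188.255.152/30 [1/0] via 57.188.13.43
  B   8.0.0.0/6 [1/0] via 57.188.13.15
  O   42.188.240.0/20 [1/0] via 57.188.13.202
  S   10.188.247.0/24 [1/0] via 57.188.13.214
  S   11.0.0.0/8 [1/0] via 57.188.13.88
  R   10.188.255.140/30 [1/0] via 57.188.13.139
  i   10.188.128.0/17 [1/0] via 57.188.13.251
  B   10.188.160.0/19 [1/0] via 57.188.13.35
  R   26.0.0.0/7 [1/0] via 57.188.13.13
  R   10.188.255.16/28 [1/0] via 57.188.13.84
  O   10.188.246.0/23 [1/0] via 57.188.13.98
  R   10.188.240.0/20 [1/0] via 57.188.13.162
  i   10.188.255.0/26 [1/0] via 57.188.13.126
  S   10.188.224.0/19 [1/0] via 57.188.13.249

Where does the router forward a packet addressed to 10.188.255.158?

Routes whose prefix contains 10.188.255.158:
  0.0.0.0/0 (default, matches everything) -> 57.188.13.227
  8.0.0.0/6 (8.0.0.0 - 11.255.255.255) -> 57.188.13.15
  10.128.0.0/9 (10.128.0.0 - 10.255.255.255) -> 57.188.13.245
  10.188.128.0/17 (10.188.128.0 - 10.188.255.255) -> 57.188.13.251
  10.188.224.0/19 (10.188.224.0 - 10.188.255.255) -> 57.188.13.249
  10.188.240.0/20 (10.188.240.0 - 10.188.255.255) -> 57.188.13.162
More-specific entries that do NOT match:
  10.188.255.152/30 (10.188.255.152 - 10.188.255.155) does not contain 10.188.255.158
  10.188.255.140/30 (10.188.255.140 - 10.188.255.143) does not contain 10.188.255.158
  10.188.255.16/28 (10.188.255.16 - 10.188.255.31) does not contain 10.188.255.158
  10.188.255.0/26 (10.188.255.0 - 10.188.255.63) does not contain 10.188.255.158
  10.188.247.0/24 (10.188.247.0 - 10.188.247.255) does not contain 10.188.255.158
  10.188.246.0/23 (10.188.246.0 - 10.188.247.255) does not contain 10.188.255.158
Longest matching prefix is /20 -> next hop 57.188.13.162.

57.188.13.162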